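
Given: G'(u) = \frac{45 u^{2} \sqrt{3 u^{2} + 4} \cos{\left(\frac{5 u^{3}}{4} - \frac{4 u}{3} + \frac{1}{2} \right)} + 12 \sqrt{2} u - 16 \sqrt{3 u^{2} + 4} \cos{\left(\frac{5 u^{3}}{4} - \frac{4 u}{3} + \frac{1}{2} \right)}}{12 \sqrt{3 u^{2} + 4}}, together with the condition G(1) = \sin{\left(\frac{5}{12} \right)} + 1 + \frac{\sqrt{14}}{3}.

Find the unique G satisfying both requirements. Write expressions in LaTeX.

Recover the given G'(u) by differentiating a candidate G(u); any mismatch rules it out.
A general antiderivative is \frac{2 \sqrt{\frac{3 u^{2}}{2} + 2}}{3} + \sin{\left(\frac{5 u^{3}}{4} - \frac{4 u}{3} + \frac{1}{2} \right)} + C.
The condition gives C = \sin{\left(\frac{5}{12} \right)} + 1 + \frac{\sqrt{14}}{3} - (\sin{\left(\frac{5}{12} \right)} + \frac{\sqrt{14}}{3}) = 1.
So G(u) = \frac{2 \sqrt{\frac{3 u^{2}}{2} + 2}}{3} + \sin{\left(\frac{5 u^{3}}{4} - \frac{4 u}{3} + \frac{1}{2} \right)} + 1.
Check: d/du[\frac{2 \sqrt{\frac{3 u^{2}}{2} + 2}}{3} + \sin{\left(\frac{5 u^{3}}{4} - \frac{4 u}{3} + \frac{1}{2} \right)} + 1] = \frac{45 u^{2} \sqrt{3 u^{2} + 4} \cos{\left(\frac{5 u^{3}}{4} - \frac{4 u}{3} + \frac{1}{2} \right)} + 12 \sqrt{2} u - 16 \sqrt{3 u^{2} + 4} \cos{\left(\frac{5 u^{3}}{4} - \frac{4 u}{3} + \frac{1}{2} \right)}}{12 \sqrt{3 u^{2} + 4}} = G'(u).

G(u) = \frac{2 \sqrt{\frac{3 u^{2}}{2} + 2}}{3} + \sin{\left(\frac{5 u^{3}}{4} - \frac{4 u}{3} + \frac{1}{2} \right)} + 1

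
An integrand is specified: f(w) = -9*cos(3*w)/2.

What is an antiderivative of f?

An antiderivative F(w) passes only if d/dw[F] lands on f(w) exactly.
Check: d/dw[-3*sin(3*w)/2] = -9*cos(3*w)/2 = f(w).

An antiderivative is F(w) = -3*sin(3*w)/2.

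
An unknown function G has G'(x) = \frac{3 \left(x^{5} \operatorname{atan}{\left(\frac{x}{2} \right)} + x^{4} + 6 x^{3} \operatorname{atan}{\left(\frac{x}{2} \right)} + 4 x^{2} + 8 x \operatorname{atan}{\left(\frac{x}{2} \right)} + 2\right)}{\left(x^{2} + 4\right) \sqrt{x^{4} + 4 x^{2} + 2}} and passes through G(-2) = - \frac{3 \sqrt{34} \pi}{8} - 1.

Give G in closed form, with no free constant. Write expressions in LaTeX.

G'(x) has the shape u'v + uv' for u = \frac{3 \sqrt{x^{4} + 4 x^{2} + 2}}{2} and v = \operatorname{atan}{\left(\frac{x}{2} \right)} — it is the derivative of the product u*v.
A general antiderivative is \frac{3 \sqrt{x^{4} + 4 x^{2} + 2} \operatorname{atan}{\left(\frac{x}{2} \right)}}{2} + C.
The condition gives C = - \frac{3 \sqrt{34} \pi}{8} - 1 - (- \frac{3 \sqrt{34} \pi}{8}) = -1.
So G(x) = \frac{3 \sqrt{x^{4} + 4 x^{2} + 2} \operatorname{atan}{\left(\frac{x}{2} \right)}}{2} - 1.
Check: d/dx[\frac{3 \sqrt{x^{4} + 4 x^{2} + 2} \operatorname{atan}{\left(\frac{x}{2} \right)}}{2} - 1] = \frac{3 x^{5} \operatorname{atan}{\left(\frac{x}{2} \right)} + 3 x^{4} + 18 x^{3} \operatorname{atan}{\left(\frac{x}{2} \right)} + 12 x^{2} + 24 x \operatorname{atan}{\left(\frac{x}{2} \right)} + 6}{x^{2} \sqrt{x^{4} + 4 x^{2} + 2} + 4 \sqrt{x^{4} + 4 x^{2} + 2}}, which equals G'(x).

G(x) = \frac{3 \sqrt{x^{4} + 4 x^{2} + 2} \operatorname{atan}{\left(\frac{x}{2} \right)}}{2} - 1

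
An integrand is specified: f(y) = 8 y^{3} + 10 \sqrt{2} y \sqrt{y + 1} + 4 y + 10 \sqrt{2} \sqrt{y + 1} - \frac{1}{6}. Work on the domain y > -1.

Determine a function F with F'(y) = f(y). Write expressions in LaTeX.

Integrate term by term and add the pieces.
Check: d/dy[\frac{12 y^{4} + 24 \sqrt{2} y^{2} \sqrt{y + 1} + 12 y^{2} + 48 \sqrt{2} y \sqrt{y + 1} - y + 24 \sqrt{2} \sqrt{y + 1} + 12}{6}] = \frac{48 y^{3} \sqrt{y + 1} + 60 \sqrt{2} y^{2} + 24 y \sqrt{y + 1} + 120 \sqrt{2} y - \sqrt{y + 1} + 60 \sqrt{2}}{6 \sqrt{y + 1}}, which equals f(y).

An antiderivative is F(y) = \frac{12 y^{4} + 24 \sqrt{2} y^{2} \sqrt{y + 1} + 12 y^{2} + 48 \sqrt{2} y \sqrt{y + 1} - y + 24 \sqrt{2} \sqrt{y + 1} + 12}{6}.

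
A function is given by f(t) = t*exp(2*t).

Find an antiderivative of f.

An antiderivative is F(t) = (2*t - 1)*exp(2*t)/4.

Recognize the product-rule pattern: f = u'v + uv' with u = t/2 - 1/4, v = exp(2*t), so integration by parts undoes it.
Check: d/dt[(2*t - 1)*exp(2*t)/4] = t*exp(2*t) = f(t).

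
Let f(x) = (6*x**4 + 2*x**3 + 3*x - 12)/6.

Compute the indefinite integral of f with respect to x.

Any candidate F(x) must reproduce f(x) exactly when differentiated.
Check: d/dx[x*(12*x**4 + 5*x**3 + 15*x - 120)/60] = x**4 + x**3/3 + x/2 - 2, which equals f(x).

F(x) = x*(12*x**4 + 5*x**3 + 15*x - 120)/60 + C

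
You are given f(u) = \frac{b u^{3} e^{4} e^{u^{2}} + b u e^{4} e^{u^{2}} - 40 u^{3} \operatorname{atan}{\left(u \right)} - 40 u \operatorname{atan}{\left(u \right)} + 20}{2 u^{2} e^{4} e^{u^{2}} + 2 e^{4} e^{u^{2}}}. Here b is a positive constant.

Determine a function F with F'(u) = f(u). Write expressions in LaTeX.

An antiderivative is F(u) = \frac{\left(b u^{2} e^{4} e^{u^{2}} + 40 \operatorname{atan}{\left(u \right)}\right) e^{- u^{2}}}{4 e^{4}}.

A candidate is checked by its d/du: the result must match f(u).
Check: d/du[\frac{\left(b u^{2} e^{4} e^{u^{2}} + 40 \operatorname{atan}{\left(u \right)}\right) e^{- u^{2}}}{4 e^{4}}] = \frac{b u^{3} e^{4} e^{u^{2}} + b u e^{4} e^{u^{2}} - 40 u^{3} \operatorname{atan}{\left(u \right)} - 40 u \operatorname{atan}{\left(u \right)} + 20}{2 u^{2} e^{4} e^{u^{2}} + 2 e^{4} e^{u^{2}}} = f(u).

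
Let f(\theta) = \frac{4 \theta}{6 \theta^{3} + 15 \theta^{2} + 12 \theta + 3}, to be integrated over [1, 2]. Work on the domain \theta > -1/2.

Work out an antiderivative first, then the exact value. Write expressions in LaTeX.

The denominator factors as 3 \left(\theta + 1\right)^{2} \left(2 \theta + 1\right); partial fractions split f into directly integrable pieces: - \frac{8}{3 \left(2 \theta + 1\right)} + \frac{4}{3 \left(\theta + 1\right)} + \frac{4}{3 \left(\theta + 1\right)^{2}}.
F(\theta) = - \frac{4 \log{\left(\theta + \frac{1}{2} \right)}}{3} + \frac{4 \log{\left(\theta + 1 \right)}}{3} - \frac{4}{3 \theta + 3} is an antiderivative of f.
Check: d/d\theta[- \frac{4 \log{\left(\theta + \frac{1}{2} \right)}}{3} + \frac{4 \log{\left(\theta + 1 \right)}}{3} - \frac{4}{3 \theta + 3}] = \frac{4 \theta}{6 \theta^{3} + 15 \theta^{2} + 12 \theta + 3} = f(\theta).
F(2) = - \frac{4 \log{\left(\frac{5}{2} \right)}}{3} - \frac{4}{9} + \frac{4 \log{\left(3 \right)}}{3}; F(1) = - \frac{2}{3} - \frac{4 \log{\left(\frac{3}{2} \right)}}{3} + \frac{4 \log{\left(2 \right)}}{3}.
Integral = F(2) - F(1) = - \frac{4 \log{\left(\frac{5}{2} \right)}}{3} - \frac{4 \log{\left(2 \right)}}{3} + \frac{2}{9} + \frac{4 \log{\left(\frac{3}{2} \right)}}{3} + \frac{4 \log{\left(3 \right)}}{3}.

Antiderivative: F(\theta) = - \frac{4 \log{\left(\theta + \frac{1}{2} \right)}}{3} + \frac{4 \log{\left(\theta + 1 \right)}}{3} - \frac{4}{3 \theta + 3}; value = - \frac{4 \log{\left(\frac{5}{2} \right)}}{3} - \frac{4 \log{\left(2 \right)}}{3} + \frac{2}{9} + \frac{4 \log{\left(\frac{3}{2} \right)}}{3} + \frac{4 \log{\left(3 \right)}}{3}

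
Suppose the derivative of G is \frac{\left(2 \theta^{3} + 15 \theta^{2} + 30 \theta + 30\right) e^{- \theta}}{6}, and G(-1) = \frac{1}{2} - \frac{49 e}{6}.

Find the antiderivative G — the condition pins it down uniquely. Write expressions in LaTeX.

Recognize the product-rule pattern: G'(\theta) = u'v + uv' with u = - \frac{\theta^{3}}{3} - \frac{7 \theta^{2}}{2} - 12 \theta - 17, v = e^{- \theta}, so integration by parts undoes it.
A general antiderivative is \frac{\left(- 2 \theta^{3} - 21 \theta^{2} - 72 \theta - 102\right) e^{- \theta}}{6} + C.
The condition gives C = \frac{1}{2} - \frac{49 e}{6} - (- \frac{49 e}{6}) = \frac{1}{2}.
So G(\theta) = \frac{\left(- 2 \theta^{3} - 21 \theta^{2} - 72 \theta + 3 e^{\theta} - 102\right) e^{- \theta}}{6}.
Check: d/d\theta[\frac{\left(- 2 \theta^{3} - 21 \theta^{2} - 72 \theta + 3 e^{\theta} - 102\right) e^{- \theta}}{6}] = \frac{\left(2 \theta^{3} + 15 \theta^{2} + 30 \theta + 30\right) e^{- \theta}}{6} = G'(\theta).

G(\theta) = \frac{\left(- 2 \theta^{3} - 21 \theta^{2} - 72 \theta + 3 e^{\theta} - 102\right) e^{- \theta}}{6}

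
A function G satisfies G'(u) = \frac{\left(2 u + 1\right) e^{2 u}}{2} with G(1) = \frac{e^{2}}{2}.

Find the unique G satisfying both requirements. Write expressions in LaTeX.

Recognize the product-rule pattern: G'(u) = v'r + vr' with v = \frac{u}{2}, r = e^{2 u}, so integration by parts undoes it.
A general antiderivative is \frac{u e^{2 u}}{2} + C.
The condition gives C = \frac{e^{2}}{2} - (\frac{e^{2}}{2}) = 0.
So G(u) = \frac{u e^{2 u}}{2}.
Check: d/du[\frac{u e^{2 u}}{2}] = u e^{2 u} + \frac{e^{2 u}}{2}, which equals G'(u).

G(u) = \frac{u e^{2 u}}{2}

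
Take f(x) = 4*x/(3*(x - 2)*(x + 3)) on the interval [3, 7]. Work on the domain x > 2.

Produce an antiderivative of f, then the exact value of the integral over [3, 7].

The denominator factors as 3*(x - 2)*(x + 3); partial fractions split f into directly integrable pieces: 4/(5*(x + 3)) + 8/(15*(x - 2)).
F(x) = 4*(2*log(x - 2) + 3*log(x + 3))/15 is an antiderivative of f.
Check: d/dx[4*(2*log(x - 2) + 3*log(x + 3))/15] = 4*x/(3*x**2 + 3*x - 18), which equals f(x).
F(7) = 8*log(5)/15 + 4*log(10)/5; F(3) = 4*log(6)/5.
Integral = F(7) - F(3) = -4*log(6)/5 + 8*log(5)/15 + 4*log(10)/5.

Antiderivative: F(x) = 4*(2*log(x - 2) + 3*log(x + 3))/15; value = -4*log(6)/5 + 8*log(5)/15 + 4*log(10)/5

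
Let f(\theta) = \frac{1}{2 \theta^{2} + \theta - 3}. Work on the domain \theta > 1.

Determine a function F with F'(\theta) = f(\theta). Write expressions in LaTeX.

Factor the denominator (\left(\theta - 1\right) \left(2 \theta + 3\right)) and decompose: f = - \frac{2}{5 \left(2 \theta + 3\right)} + \frac{1}{5 \left(\theta - 1\right)}; each piece integrates to a log, atan, or power term.
Check: d/d\theta[\frac{\log{\left(\theta - 1 \right)} - \log{\left(\theta + \frac{3}{2} \right)}}{5}] = \frac{1}{2 \theta^{2} + \theta - 3} = f(\theta).

An antiderivative is F(\theta) = \frac{\log{\left(\theta - 1 \right)} - \log{\left(\theta + \frac{3}{2} \right)}}{5}.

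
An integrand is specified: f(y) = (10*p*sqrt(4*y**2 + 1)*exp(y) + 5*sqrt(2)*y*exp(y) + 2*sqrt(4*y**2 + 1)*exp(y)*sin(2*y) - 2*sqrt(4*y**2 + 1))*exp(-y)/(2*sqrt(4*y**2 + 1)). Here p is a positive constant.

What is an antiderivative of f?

For F(y) to be correct the identity F'(y) - f(y) = 0 must hold.
Check: d/dy[5*p*y + 5*sqrt(2*y**2 + 1/2)/4 - cos(2*y)/2 + exp(-y)] = (10*p*sqrt(4*y**2 + 1)*exp(y) + 5*sqrt(2)*y*exp(y) + 2*sqrt(4*y**2 + 1)*exp(y)*sin(2*y) - 2*sqrt(4*y**2 + 1))*exp(-y)/(2*sqrt(4*y**2 + 1)) = f(y).

An antiderivative is F(y) = 5*p*y + 5*sqrt(2*y**2 + 1/2)/4 - cos(2*y)/2 + exp(-y).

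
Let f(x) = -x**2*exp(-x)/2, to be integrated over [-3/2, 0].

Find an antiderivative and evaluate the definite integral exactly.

Antiderivative: F(x) = (x**2 + 2*x + 2)*exp(-x)/2; value = 1 - 5*exp(3/2)/8

Recognize the product-rule pattern: f = u'v + uv' with u = x**2/2 + x + 1, v = exp(-x), so integration by parts undoes it.
F(x) = (x**2 + 2*x + 2)*exp(-x)/2 is an antiderivative of f.
Check: d/dx[(x**2 + 2*x + 2)*exp(-x)/2] = -x**2*exp(-x)/2 = f(x).
F(0) = 1; F(-3/2) = 5*exp(3/2)/8.
Integral = F(0) - F(-3/2) = 1 - 5*exp(3/2)/8.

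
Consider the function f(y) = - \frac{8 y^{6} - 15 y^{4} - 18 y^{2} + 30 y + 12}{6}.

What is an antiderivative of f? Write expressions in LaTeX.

An antiderivative is F(y) = - \frac{4 y^{7}}{21} + \frac{y^{5}}{2} + y^{3} - \frac{5 y^{2}}{2} - 2 y.

For F(y) to be correct the identity F'(y) - f(y) = 0 must hold.
Check: d/dy[- \frac{4 y^{7}}{21} + \frac{y^{5}}{2} + y^{3} - \frac{5 y^{2}}{2} - 2 y] = - \frac{4 y^{6}}{3} + \frac{5 y^{4}}{2} + 3 y^{2} - 5 y - 2, which equals f(y).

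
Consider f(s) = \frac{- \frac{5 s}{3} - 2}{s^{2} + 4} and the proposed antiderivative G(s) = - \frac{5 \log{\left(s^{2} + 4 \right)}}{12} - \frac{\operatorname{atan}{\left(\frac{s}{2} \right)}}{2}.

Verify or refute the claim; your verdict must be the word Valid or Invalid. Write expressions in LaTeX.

Invalid: d/ds[G] - f = \frac{5 s + 6}{6 s^{2} + 24}, which is not 0.

d/ds[G] = \frac{- 5 s - 6}{6 s^{2} + 24}
d/ds[G] - f(s) = \frac{5 s + 6}{6 s^{2} + 24} != 0.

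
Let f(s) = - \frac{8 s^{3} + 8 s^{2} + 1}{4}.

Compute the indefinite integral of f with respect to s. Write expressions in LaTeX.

F(s) = - \frac{s^{4}}{2} - \frac{2 s^{3}}{3} - \frac{s}{4} + C

Differentiate the proposed F(s) back; it has to land on f(s) exactly.
Check: d/ds[- \frac{s^{4}}{2} - \frac{2 s^{3}}{3} - \frac{s}{4}] = - 2 s^{3} - 2 s^{2} - \frac{1}{4}, which equals f(s).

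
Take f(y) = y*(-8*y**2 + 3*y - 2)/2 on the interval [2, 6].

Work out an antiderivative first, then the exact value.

Antiderivative: F(y) = -y**2*(2*y**2 - y + 1)/2; value = -1192

Since d/dy undoes antidifferentiation here, F'(y) = f(y) is required of F(y).
F(y) = -y**2*(2*y**2 - y + 1)/2 is an antiderivative of f.
Check: d/dy[-y**2*(2*y**2 - y + 1)/2] = -4*y**3 + 3*y**2/2 - y, which equals f(y).
F(6) = -1206; F(2) = -14.
Integral = F(6) - F(2) = -1192.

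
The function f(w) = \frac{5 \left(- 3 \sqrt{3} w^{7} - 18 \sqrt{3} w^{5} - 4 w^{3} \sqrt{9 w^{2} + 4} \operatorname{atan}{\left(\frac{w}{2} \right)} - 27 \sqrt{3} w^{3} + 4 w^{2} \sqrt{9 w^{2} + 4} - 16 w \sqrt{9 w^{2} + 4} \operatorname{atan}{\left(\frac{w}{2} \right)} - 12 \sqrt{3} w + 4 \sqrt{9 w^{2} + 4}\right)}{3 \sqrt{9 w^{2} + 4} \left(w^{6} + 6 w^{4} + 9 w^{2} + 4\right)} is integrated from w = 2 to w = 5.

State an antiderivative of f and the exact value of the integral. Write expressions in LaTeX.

Antiderivative: F(w) = \frac{- 5 w^{2} \sqrt{9 w^{2} + 4} - 5 \sqrt{9 w^{2} + 4} + 10 \sqrt{3} \operatorname{atan}{\left(\frac{w}{2} \right)}}{3 \sqrt{3} w^{2} + 3 \sqrt{3}}; value = - \frac{5 \sqrt{687}}{9} - \frac{\pi}{6} + \frac{5 \operatorname{atan}{\left(\frac{5}{2} \right)}}{39} + \frac{10 \sqrt{30}}{9}

A candidate is checked by its d/dw: the result must match f(w).
F(w) = \frac{- 5 w^{2} \sqrt{9 w^{2} + 4} - 5 \sqrt{9 w^{2} + 4} + 10 \sqrt{3} \operatorname{atan}{\left(\frac{w}{2} \right)}}{3 \sqrt{3} w^{2} + 3 \sqrt{3}} is an antiderivative of f.
Check: d/dw[\frac{- 5 w^{2} \sqrt{9 w^{2} + 4} - 5 \sqrt{9 w^{2} + 4} + 10 \sqrt{3} \operatorname{atan}{\left(\frac{w}{2} \right)}}{3 \sqrt{3} w^{2} + 3 \sqrt{3}}] = \frac{- 15 \sqrt{3} w^{7} - 90 \sqrt{3} w^{5} - 20 w^{3} \sqrt{9 w^{2} + 4} \operatorname{atan}{\left(\frac{w}{2} \right)} - 135 \sqrt{3} w^{3} + 20 w^{2} \sqrt{9 w^{2} + 4} - 80 w \sqrt{9 w^{2} + 4} \operatorname{atan}{\left(\frac{w}{2} \right)} - 60 \sqrt{3} w + 20 \sqrt{9 w^{2} + 4}}{3 w^{6} \sqrt{9 w^{2} + 4} + 18 w^{4} \sqrt{9 w^{2} + 4} + 27 w^{2} \sqrt{9 w^{2} + 4} + 12 \sqrt{9 w^{2} + 4}}, which equals f(w).
F(5) = - \frac{5 \sqrt{687}}{9} + \frac{5 \operatorname{atan}{\left(\frac{5}{2} \right)}}{39}; F(2) = - \frac{10 \sqrt{30}}{9} + \frac{\pi}{6}.
Integral = F(5) - F(2) = - \frac{5 \sqrt{687}}{9} - \frac{\pi}{6} + \frac{5 \operatorname{atan}{\left(\frac{5}{2} \right)}}{39} + \frac{10 \sqrt{30}}{9}.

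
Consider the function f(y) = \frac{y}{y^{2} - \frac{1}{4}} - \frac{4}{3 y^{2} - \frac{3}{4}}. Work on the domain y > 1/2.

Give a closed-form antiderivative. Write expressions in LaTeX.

Factor the denominator (3 \left(2 y - 1\right) \left(2 y + 1\right)) and decompose: f = \frac{11}{3 \left(2 y + 1\right)} - \frac{5}{3 \left(2 y - 1\right)}; each piece integrates to a log, atan, or power term.
Check: d/dy[\frac{- 5 \log{\left(y - \frac{1}{2} \right)} + 11 \log{\left(y + \frac{1}{2} \right)}}{6}] = \frac{12 y - 16}{12 y^{2} - 3}, which equals f(y).

An antiderivative is F(y) = \frac{- 5 \log{\left(y - \frac{1}{2} \right)} + 11 \log{\left(y + \frac{1}{2} \right)}}{6}.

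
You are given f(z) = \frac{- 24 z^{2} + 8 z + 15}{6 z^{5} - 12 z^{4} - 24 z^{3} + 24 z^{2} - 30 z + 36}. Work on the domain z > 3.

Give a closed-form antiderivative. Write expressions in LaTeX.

The denominator factors as 6 \left(z - 3\right) \left(z - 1\right) \left(z + 2\right) \left(z^{2} + 1\right); partial fractions split f into directly integrable pieces: \frac{149 z + 132}{300 \left(z^{2} + 1\right)} - \frac{97}{450 \left(z + 2\right)} + \frac{1}{72 \left(z - 1\right)} - \frac{59}{200 \left(z - 3\right)}.
Check: d/dz[- \frac{59 \log{\left(z - 3 \right)}}{200} + \frac{\log{\left(z - 1 \right)}}{72} - \frac{97 \log{\left(z + 2 \right)}}{450} + \frac{149 \log{\left(z^{2} + 1 \right)}}{600} + \frac{11 \operatorname{atan}{\left(z \right)}}{25}] = \frac{- 24 z^{2} + 8 z + 15}{6 z^{5} - 12 z^{4} - 24 z^{3} + 24 z^{2} - 30 z + 36} = f(z).

An antiderivative is F(z) = - \frac{59 \log{\left(z - 3 \right)}}{200} + \frac{\log{\left(z - 1 \right)}}{72} - \frac{97 \log{\left(z + 2 \right)}}{450} + \frac{149 \log{\left(z^{2} + 1 \right)}}{600} + \frac{11 \operatorname{atan}{\left(z \right)}}{25}.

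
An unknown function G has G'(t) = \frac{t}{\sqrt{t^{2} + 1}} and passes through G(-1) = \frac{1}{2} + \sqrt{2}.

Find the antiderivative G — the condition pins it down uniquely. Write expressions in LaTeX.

The substitution u = t^{2} + 1 works: G'(t) is exactly (dG/du)*(du/dt) for that inner function.
A general antiderivative is \sqrt{t^{2} + 1} + C.
The condition gives C = \frac{1}{2} + \sqrt{2} - (\sqrt{2}) = \frac{1}{2}.
So G(t) = \sqrt{t^{2} + 1} + \frac{1}{2}.
Check: d/dt[\sqrt{t^{2} + 1} + \frac{1}{2}] = \frac{t}{\sqrt{t^{2} + 1}} = G'(t).

G(t) = \sqrt{t^{2} + 1} + \frac{1}{2}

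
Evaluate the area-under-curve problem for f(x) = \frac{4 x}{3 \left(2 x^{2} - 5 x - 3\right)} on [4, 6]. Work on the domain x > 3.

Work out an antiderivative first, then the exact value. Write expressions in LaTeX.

Factor the denominator (3 \left(x - 3\right) \left(2 x + 1\right)) and decompose: f = \frac{4}{21 \left(2 x + 1\right)} + \frac{4}{7 \left(x - 3\right)}; each piece integrates to a log, atan, or power term.
F(x) = \frac{2 \left(6 \log{\left(x - 3 \right)} + \log{\left(x + \frac{1}{2} \right)}\right)}{21} is an antiderivative of f.
Check: d/dx[\frac{2 \left(6 \log{\left(x - 3 \right)} + \log{\left(x + \frac{1}{2} \right)}\right)}{21}] = \frac{4 x}{6 x^{2} - 15 x - 9}, which equals f(x).
F(6) = \frac{2 \log{\left(\frac{13}{2} \right)}}{21} + \frac{4 \log{\left(3 \right)}}{7}; F(4) = \frac{2 \log{\left(\frac{9}{2} \right)}}{21}.
Integral = F(6) - F(4) = - \frac{2 \log{\left(\frac{9}{2} \right)}}{21} + \frac{2 \log{\left(\frac{13}{2} \right)}}{21} + \frac{4 \log{\left(3 \right)}}{7}.

Antiderivative: F(x) = \frac{2 \left(6 \log{\left(x - 3 \right)} + \log{\left(x + \frac{1}{2} \right)}\right)}{21}; value = - \frac{2 \log{\left(\frac{9}{2} \right)}}{21} + \frac{2 \log{\left(\frac{13}{2} \right)}}{21} + \frac{4 \log{\left(3 \right)}}{7}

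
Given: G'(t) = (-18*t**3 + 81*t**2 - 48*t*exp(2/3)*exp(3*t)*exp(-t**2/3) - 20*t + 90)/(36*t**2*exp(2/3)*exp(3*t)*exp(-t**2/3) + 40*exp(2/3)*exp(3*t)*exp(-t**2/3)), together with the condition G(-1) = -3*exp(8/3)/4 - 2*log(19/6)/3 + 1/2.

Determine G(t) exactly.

G(t) = -3*exp(t**2/3 - 3*t - 2/3)/4 - 2*log(3*t**2/2 + 5/3)/3 + 1/2

A first test for any G(t): its t-derivative must equal the given G'(t).
A general antiderivative is -3*exp(t**2/3 - 3*t - 2/3)/4 - 2*log(3*t**2/2 + 5/3)/3 + C.
The condition gives C = -3*exp(8/3)/4 - 2*log(19/6)/3 + 1/2 - (-3*exp(8/3)/4 - 2*log(19/6)/3) = 1/2.
So G(t) = -3*exp(t**2/3 - 3*t - 2/3)/4 - 2*log(3*t**2/2 + 5/3)/3 + 1/2.
Check: d/dt[-3*exp(t**2/3 - 3*t - 2/3)/4 - 2*log(3*t**2/2 + 5/3)/3 + 1/2] = (-18*t**3 + 81*t**2 - 48*t*exp(2/3)*exp(3*t)*exp(-t**2/3) - 20*t + 90)/(36*t**2*exp(2/3)*exp(3*t)*exp(-t**2/3) + 40*exp(2/3)*exp(3*t)*exp(-t**2/3)) = G'(t).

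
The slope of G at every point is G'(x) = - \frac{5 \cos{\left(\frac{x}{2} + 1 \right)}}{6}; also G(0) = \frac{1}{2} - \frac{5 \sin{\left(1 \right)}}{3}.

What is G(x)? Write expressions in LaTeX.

G(x) = \frac{3 - 10 \sin{\left(\frac{x}{2} + 1 \right)}}{6}

Check a candidate G(x) by differentiating: d/dx[G] must match the given G'(x).
A general antiderivative is - \frac{5 \sin{\left(\frac{x}{2} + 1 \right)}}{3} + C.
The condition gives C = \frac{1}{2} - \frac{5 \sin{\left(1 \right)}}{3} - (- \frac{5 \sin{\left(1 \right)}}{3}) = \frac{1}{2}.
So G(x) = \frac{3 - 10 \sin{\left(\frac{x}{2} + 1 \right)}}{6}.
Check: d/dx[\frac{3 - 10 \sin{\left(\frac{x}{2} + 1 \right)}}{6}] = - \frac{5 \cos{\left(\frac{x}{2} + 1 \right)}}{6} = G'(x).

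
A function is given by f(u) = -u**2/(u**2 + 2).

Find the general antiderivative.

F(u) = -u + sqrt(2)*atan(sqrt(2)*u/2) + C

Recover f(u) by differentiating a candidate F(u); any mismatch rules it out.
Check: d/du[-u + sqrt(2)*atan(sqrt(2)*u/2)] = -u**2/(u**2 + 2) = f(u).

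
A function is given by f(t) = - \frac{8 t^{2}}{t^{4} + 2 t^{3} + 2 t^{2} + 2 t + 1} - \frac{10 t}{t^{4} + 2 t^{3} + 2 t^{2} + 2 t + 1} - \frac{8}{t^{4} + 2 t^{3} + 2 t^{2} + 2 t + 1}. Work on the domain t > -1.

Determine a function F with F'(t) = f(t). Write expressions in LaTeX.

The integrand splits into summands that can be handled one at a time.
Check: d/dt[- \frac{5 t \operatorname{atan}{\left(t \right)} + 5 \operatorname{atan}{\left(t \right)} - 3}{t + 1}] = \frac{- 8 t^{2} - 10 t - 8}{t^{4} + 2 t^{3} + 2 t^{2} + 2 t + 1}, which equals f(t).

An antiderivative is F(t) = - \frac{5 t \operatorname{atan}{\left(t \right)} + 5 \operatorname{atan}{\left(t \right)} - 3}{t + 1}.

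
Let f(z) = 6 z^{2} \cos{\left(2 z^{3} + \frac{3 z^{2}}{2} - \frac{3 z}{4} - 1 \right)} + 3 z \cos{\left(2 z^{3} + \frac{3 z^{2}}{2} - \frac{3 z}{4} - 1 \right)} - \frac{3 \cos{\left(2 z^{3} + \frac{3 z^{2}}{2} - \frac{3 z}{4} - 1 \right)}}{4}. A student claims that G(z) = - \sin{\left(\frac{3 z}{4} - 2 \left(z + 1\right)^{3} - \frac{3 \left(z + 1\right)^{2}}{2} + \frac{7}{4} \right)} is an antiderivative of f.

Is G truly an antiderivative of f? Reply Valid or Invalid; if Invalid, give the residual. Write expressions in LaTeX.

Invalid: d/dz[G] - f = - 6 z^{2} \cos{\left(2 z^{3} + \frac{3 z^{2}}{2} - \frac{3 z}{4} - 1 \right)} + 6 z^{2} \cos{\left(2 z^{3} + \frac{15 z^{2}}{2} + \frac{33 z}{4} + \frac{7}{4} \right)} - 3 z \cos{\left(2 z^{3} + \frac{3 z^{2}}{2} - \frac{3 z}{4} - 1 \right)} + 15 z \cos{\left(2 z^{3} + \frac{15 z^{2}}{2} + \frac{33 z}{4} + \frac{7}{4} \right)} + \frac{3 \cos{\left(2 z^{3} + \frac{3 z^{2}}{2} - \frac{3 z}{4} - 1 \right)}}{4} + \frac{33 \cos{\left(2 z^{3} + \frac{15 z^{2}}{2} + \frac{33 z}{4} + \frac{7}{4} \right)}}{4}, which is not 0.

d/dz[G] = 6 z^{2} \cos{\left(2 z^{3} + \frac{15 z^{2}}{2} + \frac{33 z}{4} + \frac{7}{4} \right)} + 15 z \cos{\left(2 z^{3} + \frac{15 z^{2}}{2} + \frac{33 z}{4} + \frac{7}{4} \right)} + \frac{33 \cos{\left(2 z^{3} + \frac{15 z^{2}}{2} + \frac{33 z}{4} + \frac{7}{4} \right)}}{4}
d/dz[G] - f(z) = - 6 z^{2} \cos{\left(2 z^{3} + \frac{3 z^{2}}{2} - \frac{3 z}{4} - 1 \right)} + 6 z^{2} \cos{\left(2 z^{3} + \frac{15 z^{2}}{2} + \frac{33 z}{4} + \frac{7}{4} \right)} - 3 z \cos{\left(2 z^{3} + \frac{3 z^{2}}{2} - \frac{3 z}{4} - 1 \right)} + 15 z \cos{\left(2 z^{3} + \frac{15 z^{2}}{2} + \frac{33 z}{4} + \frac{7}{4} \right)} + \frac{3 \cos{\left(2 z^{3} + \frac{3 z^{2}}{2} - \frac{3 z}{4} - 1 \right)}}{4} + \frac{33 \cos{\left(2 z^{3} + \frac{15 z^{2}}{2} + \frac{33 z}{4} + \frac{7}{4} \right)}}{4} != 0.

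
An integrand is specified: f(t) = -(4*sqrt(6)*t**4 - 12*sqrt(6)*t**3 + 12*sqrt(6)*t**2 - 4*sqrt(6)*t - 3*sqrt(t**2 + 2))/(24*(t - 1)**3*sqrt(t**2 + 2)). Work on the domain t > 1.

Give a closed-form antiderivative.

Any candidate F(t) must reproduce f(t) exactly when differentiated.
Check: d/dt[-sqrt(3*t**2/2 + 3)/3 - 1/(4*(2*t - 2)**2)] = (-4*sqrt(6)*t**4 + 12*sqrt(6)*t**3 - 12*sqrt(6)*t**2 + 4*sqrt(6)*t + 3*sqrt(t**2 + 2))/(24*t**3*sqrt(t**2 + 2) - 72*t**2*sqrt(t**2 + 2) + 72*t*sqrt(t**2 + 2) - 24*sqrt(t**2 + 2)), which equals f(t).

An antiderivative is F(t) = -sqrt(3*t**2/2 + 3)/3 - 1/(4*(2*t - 2)**2).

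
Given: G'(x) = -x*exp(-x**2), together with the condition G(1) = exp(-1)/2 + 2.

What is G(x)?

G'(x) matches the chain-rule pattern g'(h)*h' with inner function h(x) = -x**2; substituting u = h(x) collapses the integral.
A general antiderivative is exp(-x**2)/2 + C.
The condition gives C = exp(-1)/2 + 2 - (exp(-1)/2) = 2.
So G(x) = (4*exp(x**2) + 1)*exp(-x**2)/2.
Check: d/dx[(4*exp(x**2) + 1)*exp(-x**2)/2] = -x*exp(-x**2) = G'(x).

G(x) = (4*exp(x**2) + 1)*exp(-x**2)/2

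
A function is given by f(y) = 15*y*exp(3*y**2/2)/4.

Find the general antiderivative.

The substitution u = 3*y**2/2 works: f is exactly (dF/du)*(du/dy) for that inner function.
Check: d/dy[5*exp(3*y**2/2)/4] = 15*y*exp(3*y**2/2)/4 = f(y).

F(y) = 5*exp(3*y**2/2)/4 + C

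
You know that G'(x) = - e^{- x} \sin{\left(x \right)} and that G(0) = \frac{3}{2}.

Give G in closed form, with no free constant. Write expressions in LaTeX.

Whatever form G(x) takes, its d/dx must return the stated G'(x).
A general antiderivative is \frac{e^{- x} \sin{\left(x \right)}}{2} + \frac{e^{- x} \cos{\left(x \right)}}{2} + C.
The condition gives C = \frac{3}{2} - (\frac{1}{2}) = 1.
So G(x) = 1 + \frac{e^{- x} \sin{\left(x \right)}}{2} + \frac{e^{- x} \cos{\left(x \right)}}{2}.
Check: d/dx[1 + \frac{e^{- x} \sin{\left(x \right)}}{2} + \frac{e^{- x} \cos{\left(x \right)}}{2}] = - e^{- x} \sin{\left(x \right)} = G'(x).

G(x) = 1 + \frac{e^{- x} \sin{\left(x \right)}}{2} + \frac{e^{- x} \cos{\left(x \right)}}{2}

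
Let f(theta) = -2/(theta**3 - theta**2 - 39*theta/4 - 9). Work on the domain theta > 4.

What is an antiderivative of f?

The denominator factors as (theta - 4)*(2*theta + 3)**2; partial fractions split f into directly integrable pieces: 16/(121*(2*theta + 3)) + 16/(11*(2*theta + 3)**2) - 8/(121*(theta - 4)).
Check: d/dtheta[8*(-2*theta*log(theta - 4) + 2*theta*log(theta + 3/2) - 3*log(theta - 4) + 3*log(theta + 3/2) - 11)/(121*(2*theta + 3))] = -8/(4*theta**3 - 4*theta**2 - 39*theta - 36), which equals f(theta).

An antiderivative is F(theta) = 8*(-2*theta*log(theta - 4) + 2*theta*log(theta + 3/2) - 3*log(theta - 4) + 3*log(theta + 3/2) - 11)/(121*(2*theta + 3)).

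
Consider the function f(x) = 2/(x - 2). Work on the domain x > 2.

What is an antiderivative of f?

For F(x) to be correct the identity F'(x) - f(x) = 0 must hold.
Check: d/dx[2*log(x - 2)] = 2/(x - 2) = f(x).

An antiderivative is F(x) = 2*log(x - 2).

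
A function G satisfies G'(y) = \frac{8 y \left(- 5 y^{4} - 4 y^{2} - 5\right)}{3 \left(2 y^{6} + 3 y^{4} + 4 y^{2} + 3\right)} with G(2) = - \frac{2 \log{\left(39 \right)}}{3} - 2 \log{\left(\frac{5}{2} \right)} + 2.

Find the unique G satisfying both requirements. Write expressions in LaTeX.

A candidate passes only if d/dy[G] lands on the given G'(y) exactly.
A general antiderivative is - 2 \log{\left(\frac{y^{2}}{2} + \frac{1}{2} \right)} - \frac{2 \log{\left(2 y^{4} + y^{2} + 3 \right)}}{3} + C.
The condition gives C = - \frac{2 \log{\left(39 \right)}}{3} - 2 \log{\left(\frac{5}{2} \right)} + 2 - (- \frac{2 \log{\left(39 \right)}}{3} - 2 \log{\left(\frac{5}{2} \right)}) = 2.
So G(y) = - 2 \log{\left(y^{2} + 1 \right)} - \frac{2 \log{\left(2 y^{4} + y^{2} + 3 \right)}}{3} + 2 \log{\left(2 \right)} + 2.
Check: d/dy[- 2 \log{\left(y^{2} + 1 \right)} - \frac{2 \log{\left(2 y^{4} + y^{2} + 3 \right)}}{3} + 2 \log{\left(2 \right)} + 2] = \frac{- 40 y^{5} - 32 y^{3} - 40 y}{6 y^{6} + 9 y^{4} + 12 y^{2} + 9}, which equals G'(y).

G(y) = - 2 \log{\left(y^{2} + 1 \right)} - \frac{2 \log{\left(2 y^{4} + y^{2} + 3 \right)}}{3} + 2 \log{\left(2 \right)} + 2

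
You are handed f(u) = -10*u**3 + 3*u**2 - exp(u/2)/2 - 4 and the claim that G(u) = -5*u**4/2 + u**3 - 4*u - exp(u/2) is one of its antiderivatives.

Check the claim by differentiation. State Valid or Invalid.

d/du[G] = -10*u**3 + 3*u**2 - exp(u/2)/2 - 4
This equals f(u) exactly, so the claim holds.

Valid - differentiating G returns exactly f.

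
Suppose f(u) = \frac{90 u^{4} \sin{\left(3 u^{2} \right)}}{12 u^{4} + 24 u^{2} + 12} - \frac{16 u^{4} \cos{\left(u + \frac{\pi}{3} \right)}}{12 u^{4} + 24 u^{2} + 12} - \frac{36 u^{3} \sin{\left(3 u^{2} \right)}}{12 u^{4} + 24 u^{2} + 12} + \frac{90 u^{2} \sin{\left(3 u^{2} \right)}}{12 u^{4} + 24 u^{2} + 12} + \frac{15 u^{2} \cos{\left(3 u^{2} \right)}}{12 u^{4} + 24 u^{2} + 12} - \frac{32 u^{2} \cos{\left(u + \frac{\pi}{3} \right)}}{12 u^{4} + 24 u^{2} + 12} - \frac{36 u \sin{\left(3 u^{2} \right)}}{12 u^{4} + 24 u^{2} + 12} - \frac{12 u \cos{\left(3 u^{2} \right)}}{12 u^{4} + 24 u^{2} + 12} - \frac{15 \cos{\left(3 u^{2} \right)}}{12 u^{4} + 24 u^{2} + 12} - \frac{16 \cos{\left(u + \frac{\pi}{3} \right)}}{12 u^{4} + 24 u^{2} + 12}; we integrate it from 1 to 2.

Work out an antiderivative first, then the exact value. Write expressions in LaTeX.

The integrand splits into summands that can be handled one at a time.
F(u) = \frac{3 \left(2 - 5 u\right) \cos{\left(3 u^{2} \right)} - 16 \left(u^{2} + 1\right) \sin{\left(u + \frac{\pi}{3} \right)}}{12 \left(u^{2} + 1\right)} is an antiderivative of f.
Check: d/du[\frac{3 \left(2 - 5 u\right) \cos{\left(3 u^{2} \right)} - 16 \left(u^{2} + 1\right) \sin{\left(u + \frac{\pi}{3} \right)}}{12 \left(u^{2} + 1\right)}] = \frac{90 u^{4} \sin{\left(3 u^{2} \right)} - 16 u^{4} \cos{\left(u + \frac{\pi}{3} \right)} - 36 u^{3} \sin{\left(3 u^{2} \right)} + 90 u^{2} \sin{\left(3 u^{2} \right)} + 15 u^{2} \cos{\left(3 u^{2} \right)} - 32 u^{2} \cos{\left(u + \frac{\pi}{3} \right)} - 36 u \sin{\left(3 u^{2} \right)} - 12 u \cos{\left(3 u^{2} \right)} - 15 \cos{\left(3 u^{2} \right)} - 16 \cos{\left(u + \frac{\pi}{3} \right)}}{12 u^{4} + 24 u^{2} + 12}, which equals f(u).
F(2) = - \frac{2 \cos{\left(12 \right)}}{5} - \frac{4 \sin{\left(\frac{\pi}{3} + 2 \right)}}{3}; F(1) = - \frac{4 \sin{\left(1 + \frac{\pi}{3} \right)}}{3} - \frac{3 \cos{\left(3 \right)}}{8}.
Integral = F(2) - F(1) = \frac{3 \cos{\left(3 \right)}}{8} - \frac{2 \cos{\left(12 \right)}}{5} - \frac{4 \sin{\left(\frac{\pi}{3} + 2 \right)}}{3} + \frac{4 \sin{\left(1 + \frac{\pi}{3} \right)}}{3}.

Antiderivative: F(u) = \frac{3 \left(2 - 5 u\right) \cos{\left(3 u^{2} \right)} - 16 \left(u^{2} + 1\right) \sin{\left(u + \frac{\pi}{3} \right)}}{12 \left(u^{2} + 1\right)}; value = \frac{3 \cos{\left(3 \right)}}{8} - \frac{2 \cos{\left(12 \right)}}{5} - \frac{4 \sin{\left(\frac{\pi}{3} + 2 \right)}}{3} + \frac{4 \sin{\left(1 + \frac{\pi}{3} \right)}}{3}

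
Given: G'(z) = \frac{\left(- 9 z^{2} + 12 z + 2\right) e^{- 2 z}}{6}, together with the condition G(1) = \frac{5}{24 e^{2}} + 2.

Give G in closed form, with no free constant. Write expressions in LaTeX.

G(z) = \frac{\left(18 z^{2} - 6 z + 48 e^{2 z} - 7\right) e^{- 2 z}}{24}

Recognize the product-rule pattern: G'(z) = u'v + uv' with u = \frac{3 z^{2}}{4} - \frac{z}{4} - \frac{7}{24}, v = e^{- 2 z}, so integration by parts undoes it.
A general antiderivative is \frac{\left(18 z^{2} - 6 z - 7\right) e^{- 2 z}}{24} + C.
The condition gives C = \frac{5}{24 e^{2}} + 2 - (\frac{5}{24 e^{2}}) = 2.
So G(z) = \frac{\left(18 z^{2} - 6 z + 48 e^{2 z} - 7\right) e^{- 2 z}}{24}.
Check: d/dz[\frac{\left(18 z^{2} - 6 z + 48 e^{2 z} - 7\right) e^{- 2 z}}{24}] = \frac{\left(- 9 z^{2} + 12 z + 2\right) e^{- 2 z}}{6} = G'(z).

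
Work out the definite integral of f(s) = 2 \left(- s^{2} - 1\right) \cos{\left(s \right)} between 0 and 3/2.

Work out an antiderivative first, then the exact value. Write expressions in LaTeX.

Any candidate F(s) must reproduce f(s) exactly when differentiated.
F(s) = - 2 s^{2} \sin{\left(s \right)} - 4 s \cos{\left(s \right)} + 2 \sin{\left(s \right)} is an antiderivative of f.
Check: d/ds[- 2 s^{2} \sin{\left(s \right)} - 4 s \cos{\left(s \right)} + 2 \sin{\left(s \right)}] = - 2 s^{2} \cos{\left(s \right)} - 2 \cos{\left(s \right)}, which equals f(s).
F(3/2) = - \frac{5 \sin{\left(\frac{3}{2} \right)}}{2} - 6 \cos{\left(\frac{3}{2} \right)}; F(0) = 0.
Integral = F(3/2) - F(0) = - \frac{5 \sin{\left(\frac{3}{2} \right)}}{2} - 6 \cos{\left(\frac{3}{2} \right)}.

Antiderivative: F(s) = - 2 s^{2} \sin{\left(s \right)} - 4 s \cos{\left(s \right)} + 2 \sin{\left(s \right)}; value = - \frac{5 \sin{\left(\frac{3}{2} \right)}}{2} - 6 \cos{\left(\frac{3}{2} \right)}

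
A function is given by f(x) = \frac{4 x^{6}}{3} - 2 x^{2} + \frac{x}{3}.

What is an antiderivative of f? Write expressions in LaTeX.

An antiderivative is F(x) = \frac{4 x^{7}}{21} - \frac{2 x^{3}}{3} + \frac{x^{2}}{6}.

Integrate term by term and add the pieces.
Check: d/dx[\frac{4 x^{7}}{21} - \frac{2 x^{3}}{3} + \frac{x^{2}}{6}] = \frac{4 x^{6}}{3} - 2 x^{2} + \frac{x}{3} = f(x).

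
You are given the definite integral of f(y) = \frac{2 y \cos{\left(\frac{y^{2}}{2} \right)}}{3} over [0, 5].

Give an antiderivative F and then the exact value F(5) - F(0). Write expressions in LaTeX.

f matches the chain-rule pattern g'(h)*h' with inner function h(y) = \frac{y^{2}}{2}; substituting u = h(y) collapses the integral.
F(y) = \frac{2 \sin{\left(\frac{y^{2}}{2} \right)}}{3} is an antiderivative of f.
Check: d/dy[\frac{2 \sin{\left(\frac{y^{2}}{2} \right)}}{3}] = \frac{2 y \cos{\left(\frac{y^{2}}{2} \right)}}{3} = f(y).
F(5) = \frac{2 \sin{\left(\frac{25}{2} \right)}}{3}; F(0) = 0.
Integral = F(5) - F(0) = \frac{2 \sin{\left(\frac{25}{2} \right)}}{3}.

Antiderivative: F(y) = \frac{2 \sin{\left(\frac{y^{2}}{2} \right)}}{3}; value = \frac{2 \sin{\left(\frac{25}{2} \right)}}{3}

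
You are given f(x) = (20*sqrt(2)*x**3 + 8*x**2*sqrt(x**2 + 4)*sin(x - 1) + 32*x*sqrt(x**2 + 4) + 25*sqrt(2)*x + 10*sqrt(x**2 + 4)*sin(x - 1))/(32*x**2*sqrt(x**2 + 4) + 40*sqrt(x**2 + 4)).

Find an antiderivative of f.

An antiderivative is F(x) = sqrt(2)*(5*sqrt(x**2 + 4) + 2*sqrt(2)*log(4*x**2 + 5) - sqrt(2)*cos(x - 1))/8.

For F(x) to be correct the identity F'(x) - f(x) = 0 must hold.
Check: d/dx[sqrt(2)*(5*sqrt(x**2 + 4) + 2*sqrt(2)*log(4*x**2 + 5) - sqrt(2)*cos(x - 1))/8] = (20*sqrt(2)*x**3 + 8*x**2*sqrt(x**2 + 4)*sin(x - 1) + 32*x*sqrt(x**2 + 4) + 25*sqrt(2)*x + 10*sqrt(x**2 + 4)*sin(x - 1))/(32*x**2*sqrt(x**2 + 4) + 40*sqrt(x**2 + 4)) = f(x).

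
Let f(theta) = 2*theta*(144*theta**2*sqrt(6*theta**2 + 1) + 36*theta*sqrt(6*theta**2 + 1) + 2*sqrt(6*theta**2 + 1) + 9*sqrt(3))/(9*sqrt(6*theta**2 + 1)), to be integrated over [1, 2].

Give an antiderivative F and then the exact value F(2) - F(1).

Antiderivative: F(theta) = (2*theta**2*(6*theta + 1)**2 + 3*sqrt(3)*sqrt(6*theta**2 + 1))/9; value = -sqrt(21)/3 + 5*sqrt(3)/3 + 418/3

Check any antiderivative F(theta) by computing F'(theta) and comparing it with f(theta).
F(theta) = (2*theta**2*(6*theta + 1)**2 + 3*sqrt(3)*sqrt(6*theta**2 + 1))/9 is an antiderivative of f.
Check: d/dtheta[(2*theta**2*(6*theta + 1)**2 + 3*sqrt(3)*sqrt(6*theta**2 + 1))/9] = (288*theta**3*sqrt(6*theta**2 + 1) + 72*theta**2*sqrt(6*theta**2 + 1) + 4*theta*sqrt(6*theta**2 + 1) + 18*sqrt(3)*theta)/(9*sqrt(6*theta**2 + 1)), which equals f(theta).
F(2) = 5*sqrt(3)/3 + 1352/9; F(1) = sqrt(21)/3 + 98/9.
Integral = F(2) - F(1) = -sqrt(21)/3 + 5*sqrt(3)/3 + 418/3.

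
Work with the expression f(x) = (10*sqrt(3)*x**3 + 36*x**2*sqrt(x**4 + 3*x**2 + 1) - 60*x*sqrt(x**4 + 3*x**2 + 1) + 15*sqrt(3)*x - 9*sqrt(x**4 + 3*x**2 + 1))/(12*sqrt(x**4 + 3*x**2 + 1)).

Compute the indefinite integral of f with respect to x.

Any candidate F(x) must reproduce f(x) exactly when differentiated.
Check: d/dx[sqrt(3)*(4*sqrt(3)*x**3 - 10*sqrt(3)*x**2 - 3*sqrt(3)*x + 5*sqrt(x**4 + 3*x**2 + 1) - 4*sqrt(3))/12] = (10*sqrt(3)*x**3 + 36*x**2*sqrt(x**4 + 3*x**2 + 1) - 60*x*sqrt(x**4 + 3*x**2 + 1) + 15*sqrt(3)*x - 9*sqrt(x**4 + 3*x**2 + 1))/(12*sqrt(x**4 + 3*x**2 + 1)) = f(x).

F(x) = sqrt(3)*(4*sqrt(3)*x**3 - 10*sqrt(3)*x**2 - 3*sqrt(3)*x + 5*sqrt(x**4 + 3*x**2 + 1) - 4*sqrt(3))/12 + C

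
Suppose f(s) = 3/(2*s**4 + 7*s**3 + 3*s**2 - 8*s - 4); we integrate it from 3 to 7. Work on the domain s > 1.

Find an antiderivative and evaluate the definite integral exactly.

Antiderivative: F(s) = log(s - 1)/9 - 4*log(s + 1/2)/9 + log(s + 2)/3 - 3/(9*s + 18); value = -4*log(15/2)/9 - log(5)/3 - log(2)/9 + 4/135 + log(6)/9 + 4*log(7/2)/9 + log(9)/3

The denominator factors as (s - 1)*(s + 2)**2*(2*s + 1); partial fractions split f into directly integrable pieces: -8/(9*(2*s + 1)) + 1/(3*(s + 2)) + 1/(3*(s + 2)**2) + 1/(9*(s - 1)).
F(s) = log(s - 1)/9 - 4*log(s + 1/2)/9 + log(s + 2)/3 - 3/(9*s + 18) is an antiderivative of f.
Check: d/ds[log(s - 1)/9 - 4*log(s + 1/2)/9 + log(s + 2)/3 - 3/(9*s + 18)] = 3/(2*s**4 + 7*s**3 + 3*s**2 - 8*s - 4) = f(s).
F(7) = -4*log(15/2)/9 - 1/27 + log(6)/9 + log(9)/3; F(3) = -4*log(7/2)/9 - 1/15 + log(2)/9 + log(5)/3.
Integral = F(7) - F(3) = -4*log(15/2)/9 - log(5)/3 - log(2)/9 + 4/135 + log(6)/9 + 4*log(7/2)/9 + log(9)/3.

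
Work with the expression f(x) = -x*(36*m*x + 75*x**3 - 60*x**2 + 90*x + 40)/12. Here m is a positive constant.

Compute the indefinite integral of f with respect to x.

F(x) = -m*x**3 - 5*x**5/4 + 5*x**4/4 - 5*x**3/2 - 5*x**2/3 + C

Differentiate the proposed F(x) back; it has to land on f(x) exactly.
Check: d/dx[-m*x**3 - 5*x**5/4 + 5*x**4/4 - 5*x**3/2 - 5*x**2/3] = -3*m*x**2 - 25*x**4/4 + 5*x**3 - 15*x**2/2 - 10*x/3, which equals f(x).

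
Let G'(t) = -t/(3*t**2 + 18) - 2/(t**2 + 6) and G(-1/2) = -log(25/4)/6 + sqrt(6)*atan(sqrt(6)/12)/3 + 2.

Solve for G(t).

G(t) = -log(t**2 + 6)/6 - sqrt(6)*atan(sqrt(6)*t/6)/3 + 2

The integrand splits into summands that can be handled one at a time.
A general antiderivative is -log(t**2 + 6)/6 - sqrt(6)*atan(sqrt(6)*t/6)/3 + C.
The condition gives C = -log(25/4)/6 + sqrt(6)*atan(sqrt(6)/12)/3 + 2 - (-log(25/4)/6 + sqrt(6)*atan(sqrt(6)/12)/3) = 2.
So G(t) = -log(t**2 + 6)/6 - sqrt(6)*atan(sqrt(6)*t/6)/3 + 2.
Check: d/dt[-log(t**2 + 6)/6 - sqrt(6)*atan(sqrt(6)*t/6)/3 + 2] = (-t - 6)/(3*t**2 + 18), which equals G'(t).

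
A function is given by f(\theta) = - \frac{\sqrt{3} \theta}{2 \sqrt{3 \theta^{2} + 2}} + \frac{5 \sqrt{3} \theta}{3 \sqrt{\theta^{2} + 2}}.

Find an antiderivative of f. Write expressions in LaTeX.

Integrate term by term and add the pieces.
Check: d/d\theta[- \frac{\sqrt{\theta^{2} + \frac{2}{3}}}{2} + \frac{5 \sqrt{3 \theta^{2} + 6}}{3}] = \frac{- 3 \sqrt{3} \theta \sqrt{\theta^{2} + 2} + 10 \sqrt{3} \theta \sqrt{3 \theta^{2} + 2}}{6 \sqrt{\theta^{2} + 2} \sqrt{3 \theta^{2} + 2}}, which equals f(\theta).

An antiderivative is F(\theta) = - \frac{\sqrt{\theta^{2} + \frac{2}{3}}}{2} + \frac{5 \sqrt{3 \theta^{2} + 6}}{3}.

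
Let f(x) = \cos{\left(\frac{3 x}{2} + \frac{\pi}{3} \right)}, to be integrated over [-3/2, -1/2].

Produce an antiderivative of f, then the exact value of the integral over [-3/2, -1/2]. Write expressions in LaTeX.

Antiderivative: F(x) = \frac{2 \sin{\left(\frac{3 x}{2} + \frac{\pi}{3} \right)}}{3}; value = \frac{2 \cos{\left(\frac{\pi}{6} + \frac{3}{4} \right)}}{3} - \frac{2 \cos{\left(\frac{\pi}{6} + \frac{9}{4} \right)}}{3}

Check any antiderivative F(x) by computing F'(x) and comparing it with f(x).
F(x) = \frac{2 \sin{\left(\frac{3 x}{2} + \frac{\pi}{3} \right)}}{3} is an antiderivative of f.
Check: d/dx[\frac{2 \sin{\left(\frac{3 x}{2} + \frac{\pi}{3} \right)}}{3}] = \cos{\left(\frac{3 x}{2} + \frac{\pi}{3} \right)} = f(x).
F(-1/2) = \frac{2 \cos{\left(\frac{\pi}{6} + \frac{3}{4} \right)}}{3}; F(-3/2) = \frac{2 \cos{\left(\frac{\pi}{6} + \frac{9}{4} \right)}}{3}.
Integral = F(-1/2) - F(-3/2) = \frac{2 \cos{\left(\frac{\pi}{6} + \frac{3}{4} \right)}}{3} - \frac{2 \cos{\left(\frac{\pi}{6} + \frac{9}{4} \right)}}{3}.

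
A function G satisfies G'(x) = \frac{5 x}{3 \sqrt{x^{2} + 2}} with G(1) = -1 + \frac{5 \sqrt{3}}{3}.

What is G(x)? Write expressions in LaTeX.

The substitution u = x^{2} + 2 works: G'(x) is exactly (dG/du)*(du/dx) for that inner function.
A general antiderivative is \frac{5 \sqrt{x^{2} + 2}}{3} + C.
The condition gives C = -1 + \frac{5 \sqrt{3}}{3} - (\frac{5 \sqrt{3}}{3}) = -1.
So G(x) = \frac{5 \sqrt{x^{2} + 2}}{3} - 1.
Check: d/dx[\frac{5 \sqrt{x^{2} + 2}}{3} - 1] = \frac{5 x}{3 \sqrt{x^{2} + 2}} = G'(x).

G(x) = \frac{5 \sqrt{x^{2} + 2}}{3} - 1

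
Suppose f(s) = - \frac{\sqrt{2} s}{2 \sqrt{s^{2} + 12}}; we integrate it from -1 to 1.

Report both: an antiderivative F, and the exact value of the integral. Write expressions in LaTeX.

Antiderivative: F(s) = - \frac{\sqrt{2} \sqrt{s^{2} + 12}}{2}; value = 0

The substitution u = \frac{s^{2}}{2} + 6 works: f is exactly (dF/du)*(du/ds) for that inner function.
F(s) = - \frac{\sqrt{2} \sqrt{s^{2} + 12}}{2} is an antiderivative of f.
Check: d/ds[- \frac{\sqrt{2} \sqrt{s^{2} + 12}}{2}] = - \frac{\sqrt{2} s}{2 \sqrt{s^{2} + 12}} = f(s).
F(1) = - \frac{\sqrt{26}}{2}; F(-1) = - \frac{\sqrt{26}}{2}.
Integral = F(1) - F(-1) = 0.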